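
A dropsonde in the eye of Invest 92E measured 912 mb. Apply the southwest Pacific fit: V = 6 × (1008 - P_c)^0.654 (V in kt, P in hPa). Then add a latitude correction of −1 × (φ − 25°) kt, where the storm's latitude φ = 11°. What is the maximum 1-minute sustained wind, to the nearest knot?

133 kt

ΔP = 1008 − 912 = 96 mb.
96^0.654 ≈ 19.788.
V ≈ 6 × 19.788 ≈ 118.7 kt.
Latitude correction: −1 × (11 − 25) = 14 kt.
Corrected V ≈ 132.7 kt → 133 kt.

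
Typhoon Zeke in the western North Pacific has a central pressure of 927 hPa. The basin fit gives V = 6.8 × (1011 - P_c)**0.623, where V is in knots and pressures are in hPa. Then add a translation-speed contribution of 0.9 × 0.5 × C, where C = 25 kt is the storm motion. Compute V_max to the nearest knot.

ΔP = 1011 − 927 = 84 hPa.
84^0.623 ≈ 15.806.
V ≈ 6.8 × 15.806 ≈ 107.5 kt.
Translation term: 0.9 × 0.5 × 25 = 11.25 kt.
Corrected V ≈ 118.75 kt → 119 kt.

119 kt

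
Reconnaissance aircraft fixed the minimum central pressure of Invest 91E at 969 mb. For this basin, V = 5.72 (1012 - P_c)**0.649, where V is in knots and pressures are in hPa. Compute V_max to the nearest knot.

66 kt

ΔP = 1012 − 969 = 43 mb.
43^0.649 ≈ 11.485.
V ≈ 5.72 × 11.485 ≈ 65.7 kt.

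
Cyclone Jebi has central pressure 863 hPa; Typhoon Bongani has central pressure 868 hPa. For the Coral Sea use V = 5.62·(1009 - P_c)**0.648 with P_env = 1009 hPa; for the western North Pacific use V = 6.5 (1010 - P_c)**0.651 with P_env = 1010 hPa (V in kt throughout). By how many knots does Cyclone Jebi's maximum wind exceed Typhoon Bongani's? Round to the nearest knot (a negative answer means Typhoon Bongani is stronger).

-22 kt

Cyclone Jebi: ΔP = 146; V ≈ 5.62 × 146^0.648 ≈ 141.98 kt.
Typhoon Bongani: ΔP = 142; V ≈ 6.5 × 142^0.651 ≈ 163.70 kt.
Difference ≈ 141.98 − 163.70 = -21.72 → -22 kt.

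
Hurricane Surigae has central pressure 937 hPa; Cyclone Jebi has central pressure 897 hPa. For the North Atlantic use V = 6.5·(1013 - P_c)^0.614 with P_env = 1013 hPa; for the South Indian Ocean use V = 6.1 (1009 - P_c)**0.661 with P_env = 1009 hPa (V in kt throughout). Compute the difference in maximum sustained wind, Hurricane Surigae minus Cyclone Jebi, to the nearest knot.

Hurricane Surigae: ΔP = 76; V ≈ 6.5 × 76^0.614 ≈ 92.84 kt.
Cyclone Jebi: ΔP = 112; V ≈ 6.1 × 112^0.661 ≈ 137.99 kt.
Difference ≈ 92.84 − 137.99 = -45.15 → -45 kt.

-45 kt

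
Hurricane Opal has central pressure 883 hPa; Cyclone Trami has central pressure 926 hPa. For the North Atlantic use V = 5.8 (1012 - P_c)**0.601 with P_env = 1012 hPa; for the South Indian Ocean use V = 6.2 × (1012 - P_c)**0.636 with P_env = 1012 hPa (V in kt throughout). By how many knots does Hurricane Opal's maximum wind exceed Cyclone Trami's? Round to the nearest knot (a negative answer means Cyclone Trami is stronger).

2 kt

Hurricane Opal: ΔP = 129; V ≈ 5.8 × 129^0.601 ≈ 107.62 kt.
Cyclone Trami: ΔP = 86; V ≈ 6.2 × 86^0.636 ≈ 105.37 kt.
Difference ≈ 107.62 − 105.37 = 2.25 → 2 kt.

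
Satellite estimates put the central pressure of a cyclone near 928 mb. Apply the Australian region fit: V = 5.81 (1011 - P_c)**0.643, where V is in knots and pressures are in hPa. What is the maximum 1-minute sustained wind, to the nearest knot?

100 kt

ΔP = 1011 − 928 = 83 mb.
83^0.643 ≈ 17.138.
V ≈ 5.81 × 17.138 ≈ 99.6 kt.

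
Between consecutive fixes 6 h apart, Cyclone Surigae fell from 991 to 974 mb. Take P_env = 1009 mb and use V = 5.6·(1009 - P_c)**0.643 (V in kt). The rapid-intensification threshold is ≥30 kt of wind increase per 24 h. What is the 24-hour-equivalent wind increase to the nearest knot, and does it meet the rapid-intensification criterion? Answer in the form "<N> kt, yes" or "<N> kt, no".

V₁: ΔP = 18, V ≈ 5.6 × 18^0.643 ≈ 35.92 kt.
V₂: ΔP = 35, V ≈ 5.6 × 35^0.643 ≈ 55.08 kt.
ΔV over 6 h = 19.16 kt → 24 h equivalent = 19.16 × 24/6 ≈ 76.64 kt.
77 kt ≥ 30 kt ⇒ rapid intensification.

77 kt, yes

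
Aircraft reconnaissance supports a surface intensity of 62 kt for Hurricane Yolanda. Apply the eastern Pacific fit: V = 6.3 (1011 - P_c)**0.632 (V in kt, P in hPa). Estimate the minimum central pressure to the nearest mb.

ΔP = (V / 6.3)^(1/0.632) = (62/6.3)^1.582.
62/6.3 = 9.841; 9.841^1.582 ≈ 37.26 mb.
P_c = 1011 − 37.26 = 973.74 ≈ 974 mb.

974 mb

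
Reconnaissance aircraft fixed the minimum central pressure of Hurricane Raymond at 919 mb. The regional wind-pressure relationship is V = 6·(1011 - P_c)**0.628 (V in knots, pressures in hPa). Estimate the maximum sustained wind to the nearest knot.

103 kt

ΔP = 1011 − 919 = 92 mb.
92^0.628 ≈ 17.110.
V ≈ 6 × 17.110 ≈ 102.7 kt.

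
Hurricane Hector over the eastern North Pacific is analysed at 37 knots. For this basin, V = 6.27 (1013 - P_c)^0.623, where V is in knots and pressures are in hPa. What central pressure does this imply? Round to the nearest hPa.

ΔP = (V / 6.27)^(1/0.623) = (37/6.27)^1.605.
37/6.27 = 5.901; 5.901^1.605 ≈ 17.28 hPa.
P_c = 1013 − 17.28 = 995.72 ≈ 996 hPa.

996 hPa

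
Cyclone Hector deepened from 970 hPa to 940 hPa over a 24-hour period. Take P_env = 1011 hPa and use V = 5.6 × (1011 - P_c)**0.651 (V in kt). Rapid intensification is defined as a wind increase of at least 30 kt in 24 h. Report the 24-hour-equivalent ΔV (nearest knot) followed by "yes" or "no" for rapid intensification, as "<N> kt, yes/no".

27 kt, no

V₁: ΔP = 41, V ≈ 5.6 × 41^0.651 ≈ 62.82 kt.
V₂: ΔP = 71, V ≈ 5.6 × 71^0.651 ≈ 89.82 kt.
ΔV over 24 h = 27.00 kt → 24 h equivalent = 27.00 × 24/24 ≈ 27.00 kt.
27 kt < 30 kt ⇒ not rapid intensification.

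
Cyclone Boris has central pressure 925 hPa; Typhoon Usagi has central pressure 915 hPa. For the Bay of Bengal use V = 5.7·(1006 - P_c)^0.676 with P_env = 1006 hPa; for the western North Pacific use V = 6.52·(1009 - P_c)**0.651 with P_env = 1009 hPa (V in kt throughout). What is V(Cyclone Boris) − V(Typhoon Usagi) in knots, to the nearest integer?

Cyclone Boris: ΔP = 81; V ≈ 5.7 × 81^0.676 ≈ 111.18 kt.
Typhoon Usagi: ΔP = 94; V ≈ 6.52 × 94^0.651 ≈ 125.53 kt.
Difference ≈ 111.18 − 125.53 = -14.35 → -14 kt.

-14 kt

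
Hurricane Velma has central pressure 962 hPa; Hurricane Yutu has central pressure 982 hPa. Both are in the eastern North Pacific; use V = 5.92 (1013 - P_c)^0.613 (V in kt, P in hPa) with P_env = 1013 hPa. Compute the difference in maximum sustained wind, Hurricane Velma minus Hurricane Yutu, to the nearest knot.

17 kt

Hurricane Velma: ΔP = 51; V ≈ 5.92 × 51^0.613 ≈ 65.93 kt.
Hurricane Yutu: ΔP = 31; V ≈ 5.92 × 31^0.613 ≈ 48.59 kt.
Difference ≈ 65.93 − 48.59 = 17.34 → 17 kt.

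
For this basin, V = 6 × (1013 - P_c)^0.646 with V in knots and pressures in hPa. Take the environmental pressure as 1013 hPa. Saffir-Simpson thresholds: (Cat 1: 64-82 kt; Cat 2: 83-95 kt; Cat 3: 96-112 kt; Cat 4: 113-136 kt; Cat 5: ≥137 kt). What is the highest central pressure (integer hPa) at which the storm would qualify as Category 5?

Category 5 begins at V = 137 kt.
Required ΔP = (137/6)^(1/0.646) = 22.833^1.548 ≈ 126.78 hPa.
P_c ≤ 1013 − 126.78 = 886.22, so the highest integer P_c is 886 hPa.

886 hPa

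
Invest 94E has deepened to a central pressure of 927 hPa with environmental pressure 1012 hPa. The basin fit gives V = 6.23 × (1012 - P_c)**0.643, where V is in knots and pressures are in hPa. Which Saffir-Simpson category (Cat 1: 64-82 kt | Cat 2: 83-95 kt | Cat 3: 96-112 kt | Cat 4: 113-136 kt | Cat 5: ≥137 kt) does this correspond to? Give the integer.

ΔP = 1012 − 927 = 85 hPa.
V ≈ 6.23 × 85^0.643 = 6.23 × 17.40 ≈ 108 kt.
108 kt falls in the Category 3 band.

3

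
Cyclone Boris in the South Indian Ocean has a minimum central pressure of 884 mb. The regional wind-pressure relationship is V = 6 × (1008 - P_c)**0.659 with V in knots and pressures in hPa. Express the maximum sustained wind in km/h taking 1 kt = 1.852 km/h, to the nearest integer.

ΔP = 1008 − 884 = 124 mb.
V ≈ 6 × 124^0.659 = 6 × 23.964 ≈ 143.786 kt.
143.786 × 1.852 ≈ 266.29 km/h → 266 km/h.

266 km/h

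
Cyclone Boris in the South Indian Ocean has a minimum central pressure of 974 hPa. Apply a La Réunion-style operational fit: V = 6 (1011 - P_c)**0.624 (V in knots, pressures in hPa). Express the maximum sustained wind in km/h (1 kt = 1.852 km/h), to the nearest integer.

106 km/h

ΔP = 1011 − 974 = 37 hPa.
V ≈ 6 × 37^0.624 = 6 × 9.518 ≈ 57.110 kt.
57.110 × 1.852 ≈ 105.77 km/h → 106 km/h.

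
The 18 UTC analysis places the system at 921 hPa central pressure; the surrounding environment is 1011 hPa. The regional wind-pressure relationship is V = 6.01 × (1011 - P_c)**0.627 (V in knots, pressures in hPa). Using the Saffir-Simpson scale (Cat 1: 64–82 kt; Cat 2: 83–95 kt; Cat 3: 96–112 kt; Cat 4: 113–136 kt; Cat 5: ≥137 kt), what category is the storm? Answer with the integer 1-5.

3

ΔP = 1011 − 921 = 90 hPa.
V ≈ 6.01 × 90^0.627 = 6.01 × 16.80 ≈ 101 kt.
101 kt falls in the Category 3 band.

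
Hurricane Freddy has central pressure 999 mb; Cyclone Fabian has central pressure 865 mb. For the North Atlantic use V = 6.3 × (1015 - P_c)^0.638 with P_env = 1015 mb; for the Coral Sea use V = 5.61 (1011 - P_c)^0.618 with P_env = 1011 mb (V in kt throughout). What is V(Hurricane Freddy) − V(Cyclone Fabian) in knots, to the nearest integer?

Hurricane Freddy: ΔP = 16; V ≈ 6.3 × 16^0.638 ≈ 36.95 kt.
Cyclone Fabian: ΔP = 146; V ≈ 5.61 × 146^0.618 ≈ 122.05 kt.
Difference ≈ 36.95 − 122.05 = -85.10 → -85 kt.

-85 kt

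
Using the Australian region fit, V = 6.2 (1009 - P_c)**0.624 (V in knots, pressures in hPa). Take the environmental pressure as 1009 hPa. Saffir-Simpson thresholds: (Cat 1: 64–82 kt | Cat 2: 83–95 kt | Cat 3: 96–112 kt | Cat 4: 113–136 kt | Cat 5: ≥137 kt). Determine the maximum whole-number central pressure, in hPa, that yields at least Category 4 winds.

904 hPa

Category 4 begins at V = 113 kt.
Required ΔP = (113/6.2)^(1/0.624) = 18.226^1.603 ≈ 104.79 hPa.
P_c ≤ 1009 − 104.79 = 904.21, so the highest integer P_c is 904 hPa.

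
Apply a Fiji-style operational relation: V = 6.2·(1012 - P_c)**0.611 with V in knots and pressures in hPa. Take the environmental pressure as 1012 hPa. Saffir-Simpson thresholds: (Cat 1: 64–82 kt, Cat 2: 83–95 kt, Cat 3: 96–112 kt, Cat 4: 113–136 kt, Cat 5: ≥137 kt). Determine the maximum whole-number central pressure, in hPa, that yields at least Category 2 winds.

Category 2 begins at V = 83 kt.
Required ΔP = (83/6.2)^(1/0.611) = 13.387^1.637 ≈ 69.82 hPa.
P_c ≤ 1012 − 69.82 = 942.18, so the highest integer P_c is 942 hPa.

942 hPa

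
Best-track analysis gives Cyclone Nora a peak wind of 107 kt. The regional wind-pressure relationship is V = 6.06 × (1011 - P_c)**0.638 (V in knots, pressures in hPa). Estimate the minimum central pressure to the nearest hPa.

ΔP = (V / 6.06)^(1/0.638) = (107/6.06)^1.567.
107/6.06 = 17.657; 17.657^1.567 ≈ 90.03 hPa.
P_c = 1011 − 90.03 = 920.97 ≈ 921 hPa.

921 hPa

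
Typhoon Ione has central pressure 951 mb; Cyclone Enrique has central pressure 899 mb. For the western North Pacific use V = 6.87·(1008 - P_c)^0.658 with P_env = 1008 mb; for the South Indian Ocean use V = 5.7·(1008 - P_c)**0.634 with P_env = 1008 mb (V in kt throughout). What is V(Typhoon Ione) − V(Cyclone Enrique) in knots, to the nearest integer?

-13 kt

Typhoon Ione: ΔP = 57; V ≈ 6.87 × 57^0.658 ≈ 98.25 kt.
Cyclone Enrique: ΔP = 109; V ≈ 5.7 × 109^0.634 ≈ 111.58 kt.
Difference ≈ 98.25 − 111.58 = -13.33 → -13 kt.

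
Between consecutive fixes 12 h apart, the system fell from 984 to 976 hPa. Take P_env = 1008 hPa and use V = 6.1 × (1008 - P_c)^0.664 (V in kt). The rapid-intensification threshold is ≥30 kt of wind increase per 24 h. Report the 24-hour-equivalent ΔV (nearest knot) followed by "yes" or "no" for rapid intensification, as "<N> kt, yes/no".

21 kt, no

V₁: ΔP = 24, V ≈ 6.1 × 24^0.664 ≈ 50.33 kt.
V₂: ΔP = 32, V ≈ 6.1 × 32^0.664 ≈ 60.92 kt.
ΔV over 12 h = 10.59 kt → 24 h equivalent = 10.59 × 24/12 ≈ 21.18 kt.
21 kt < 30 kt ⇒ not rapid intensification.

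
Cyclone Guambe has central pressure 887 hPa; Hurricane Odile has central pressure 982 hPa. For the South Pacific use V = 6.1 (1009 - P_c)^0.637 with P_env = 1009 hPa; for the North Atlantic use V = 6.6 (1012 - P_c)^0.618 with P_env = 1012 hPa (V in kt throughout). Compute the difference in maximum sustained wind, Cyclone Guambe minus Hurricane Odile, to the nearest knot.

76 kt

Cyclone Guambe: ΔP = 122; V ≈ 6.1 × 122^0.637 ≈ 130.12 kt.
Hurricane Odile: ΔP = 30; V ≈ 6.6 × 30^0.618 ≈ 54.00 kt.
Difference ≈ 130.12 − 54.00 = 76.12 → 76 kt.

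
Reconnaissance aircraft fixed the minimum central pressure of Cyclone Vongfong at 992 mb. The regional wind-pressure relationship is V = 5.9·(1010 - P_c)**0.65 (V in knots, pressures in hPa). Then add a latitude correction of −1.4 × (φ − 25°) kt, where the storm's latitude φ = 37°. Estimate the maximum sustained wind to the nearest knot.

ΔP = 1010 − 992 = 18 mb.
18^0.65 ≈ 6.545.
V ≈ 5.9 × 6.545 ≈ 38.6 kt.
Latitude correction: −1.4 × (37 − 25) = -16.8 kt.
Corrected V ≈ 21.8 kt → 22 kt.

22 kt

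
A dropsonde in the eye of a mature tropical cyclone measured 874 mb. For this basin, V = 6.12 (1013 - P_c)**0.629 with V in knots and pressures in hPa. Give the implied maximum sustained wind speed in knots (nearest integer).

ΔP = 1013 − 874 = 139 mb.
139^0.629 ≈ 22.282.
V ≈ 6.12 × 22.282 ≈ 136.4 kt.

136 kt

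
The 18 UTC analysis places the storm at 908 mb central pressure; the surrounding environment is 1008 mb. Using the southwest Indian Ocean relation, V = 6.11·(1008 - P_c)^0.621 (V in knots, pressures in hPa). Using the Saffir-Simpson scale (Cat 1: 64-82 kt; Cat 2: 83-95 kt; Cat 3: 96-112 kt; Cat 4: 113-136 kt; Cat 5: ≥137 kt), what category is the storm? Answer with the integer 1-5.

3

ΔP = 1008 − 908 = 100 mb.
V ≈ 6.11 × 100^0.621 = 6.11 × 17.46 ≈ 107 kt.
107 kt falls in the Category 3 band.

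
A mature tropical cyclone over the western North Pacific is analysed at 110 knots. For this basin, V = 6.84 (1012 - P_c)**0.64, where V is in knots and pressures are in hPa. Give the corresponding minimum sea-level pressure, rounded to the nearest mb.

ΔP = (V / 6.84)^(1/0.64) = (110/6.84)^1.562.
110/6.84 = 16.082; 16.082^1.562 ≈ 76.72 mb.
P_c = 1012 − 76.72 = 935.28 ≈ 935 mb.

935 mb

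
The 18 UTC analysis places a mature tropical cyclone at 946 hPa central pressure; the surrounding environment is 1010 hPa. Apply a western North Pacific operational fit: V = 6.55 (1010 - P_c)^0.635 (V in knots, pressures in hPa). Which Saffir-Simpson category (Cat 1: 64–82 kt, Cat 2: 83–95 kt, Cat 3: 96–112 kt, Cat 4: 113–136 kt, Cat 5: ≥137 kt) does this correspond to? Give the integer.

2

ΔP = 1010 − 946 = 64 hPa.
V ≈ 6.55 × 64^0.635 = 6.55 × 14.03 ≈ 92 kt.
92 kt falls in the Category 2 band.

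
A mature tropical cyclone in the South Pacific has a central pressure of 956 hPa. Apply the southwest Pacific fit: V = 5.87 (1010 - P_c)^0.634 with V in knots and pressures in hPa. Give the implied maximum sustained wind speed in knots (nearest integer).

74 kt

ΔP = 1010 − 956 = 54 hPa.
54^0.634 ≈ 12.541.
V ≈ 5.87 × 12.541 ≈ 73.6 kt.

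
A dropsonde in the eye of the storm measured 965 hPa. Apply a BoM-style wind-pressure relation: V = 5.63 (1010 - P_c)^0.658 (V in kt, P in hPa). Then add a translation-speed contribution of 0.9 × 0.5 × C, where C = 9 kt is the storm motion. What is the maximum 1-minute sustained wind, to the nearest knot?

ΔP = 1010 − 965 = 45 hPa.
45^0.658 ≈ 12.241.
V ≈ 5.63 × 12.241 ≈ 68.9 kt.
Translation term: 0.9 × 0.5 × 9 = 4.05 kt.
Corrected V ≈ 72.95 kt → 73 kt.

73 kt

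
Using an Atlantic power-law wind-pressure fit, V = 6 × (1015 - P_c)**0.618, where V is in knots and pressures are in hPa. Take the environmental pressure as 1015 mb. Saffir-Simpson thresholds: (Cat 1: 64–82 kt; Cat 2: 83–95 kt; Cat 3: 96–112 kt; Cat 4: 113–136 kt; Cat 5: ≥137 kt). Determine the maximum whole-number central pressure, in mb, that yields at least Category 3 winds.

926 mb

Category 3 begins at V = 96 kt.
Required ΔP = (96/6)^(1/0.618) = 16.000^1.618 ≈ 88.80 mb.
P_c ≤ 1015 − 88.80 = 926.20, so the highest integer P_c is 926 mb.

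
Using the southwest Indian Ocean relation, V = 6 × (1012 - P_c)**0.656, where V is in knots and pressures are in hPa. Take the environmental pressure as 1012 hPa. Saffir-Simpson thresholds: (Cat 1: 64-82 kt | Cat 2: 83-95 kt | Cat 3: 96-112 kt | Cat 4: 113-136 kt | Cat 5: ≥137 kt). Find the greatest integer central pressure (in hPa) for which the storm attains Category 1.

Category 1 begins at V = 64 kt.
Required ΔP = (64/6)^(1/0.656) = 10.667^1.524 ≈ 36.91 hPa.
P_c ≤ 1012 − 36.91 = 975.09, so the highest integer P_c is 975 hPa.

975 hPa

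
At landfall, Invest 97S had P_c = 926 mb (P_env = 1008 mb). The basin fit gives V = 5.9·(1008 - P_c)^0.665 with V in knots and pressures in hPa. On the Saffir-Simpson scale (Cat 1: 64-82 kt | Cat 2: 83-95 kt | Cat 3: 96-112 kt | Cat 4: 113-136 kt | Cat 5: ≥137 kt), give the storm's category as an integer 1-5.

ΔP = 1008 − 926 = 82 mb.
V ≈ 5.9 × 82^0.665 = 5.9 × 18.74 ≈ 111 kt.
111 kt falls in the Category 3 band.

3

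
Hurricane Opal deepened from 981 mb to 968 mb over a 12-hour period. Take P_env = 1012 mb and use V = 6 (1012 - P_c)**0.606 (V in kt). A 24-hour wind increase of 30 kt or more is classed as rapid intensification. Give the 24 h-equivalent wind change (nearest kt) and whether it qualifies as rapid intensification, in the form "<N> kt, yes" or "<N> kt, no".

23 kt, no

V₁: ΔP = 31, V ≈ 6 × 31^0.606 ≈ 48.07 kt.
V₂: ΔP = 44, V ≈ 6 × 44^0.606 ≈ 59.44 kt.
ΔV over 12 h = 11.37 kt → 24 h equivalent = 11.37 × 24/12 ≈ 22.74 kt.
23 kt < 30 kt ⇒ not rapid intensification.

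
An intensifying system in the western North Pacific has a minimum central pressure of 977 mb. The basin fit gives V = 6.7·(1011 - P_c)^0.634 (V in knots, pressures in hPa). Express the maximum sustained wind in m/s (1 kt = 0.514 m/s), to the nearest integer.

ΔP = 1011 − 977 = 34 mb.
V ≈ 6.7 × 34^0.634 = 6.7 × 9.353 ≈ 62.666 kt.
62.666 × 0.514 ≈ 32.21 m/s → 32 m/s.

32 m/s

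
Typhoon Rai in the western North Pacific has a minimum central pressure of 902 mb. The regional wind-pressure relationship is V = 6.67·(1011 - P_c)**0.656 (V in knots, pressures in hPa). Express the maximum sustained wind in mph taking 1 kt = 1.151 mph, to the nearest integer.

167 mph

ΔP = 1011 − 902 = 109 mb.
V ≈ 6.67 × 109^0.656 = 6.67 × 21.705 ≈ 144.770 kt.
144.770 × 1.151 ≈ 166.63 mph → 167 mph.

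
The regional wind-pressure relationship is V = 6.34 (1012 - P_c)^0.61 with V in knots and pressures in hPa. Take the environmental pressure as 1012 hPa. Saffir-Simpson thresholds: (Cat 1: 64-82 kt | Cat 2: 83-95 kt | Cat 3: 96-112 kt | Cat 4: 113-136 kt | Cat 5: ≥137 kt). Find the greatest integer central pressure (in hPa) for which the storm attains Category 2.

Category 2 begins at V = 83 kt.
Required ΔP = (83/6.34)^(1/0.61) = 13.091^1.639 ≈ 67.78 hPa.
P_c ≤ 1012 − 67.78 = 944.22, so the highest integer P_c is 944 hPa.

944 hPa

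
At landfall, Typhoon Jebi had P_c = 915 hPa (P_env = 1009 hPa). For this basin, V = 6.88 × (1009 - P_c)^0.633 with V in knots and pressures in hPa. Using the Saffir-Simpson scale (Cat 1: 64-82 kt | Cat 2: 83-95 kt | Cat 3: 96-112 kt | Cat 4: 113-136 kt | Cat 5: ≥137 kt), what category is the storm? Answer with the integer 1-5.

4

ΔP = 1009 − 915 = 94 hPa.
V ≈ 6.88 × 94^0.633 = 6.88 × 17.74 ≈ 122 kt.
122 kt falls in the Category 4 band.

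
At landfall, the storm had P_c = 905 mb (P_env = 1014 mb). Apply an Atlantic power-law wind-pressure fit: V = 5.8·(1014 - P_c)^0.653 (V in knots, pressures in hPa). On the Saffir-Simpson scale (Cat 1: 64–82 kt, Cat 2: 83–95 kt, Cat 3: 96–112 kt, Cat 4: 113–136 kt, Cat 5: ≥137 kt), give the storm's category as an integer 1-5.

ΔP = 1014 − 905 = 109 mb.
V ≈ 5.8 × 109^0.653 = 5.8 × 21.40 ≈ 124 kt.
124 kt falls in the Category 4 band.

4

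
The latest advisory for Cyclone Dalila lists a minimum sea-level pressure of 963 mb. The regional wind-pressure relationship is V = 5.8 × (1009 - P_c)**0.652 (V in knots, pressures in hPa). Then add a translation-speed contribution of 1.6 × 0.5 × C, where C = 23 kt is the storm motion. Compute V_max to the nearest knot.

89 kt

ΔP = 1009 − 963 = 46 mb.
46^0.652 ≈ 12.137.
V ≈ 5.8 × 12.137 ≈ 70.4 kt.
Translation term: 1.6 × 0.5 × 23 = 18.4 kt.
Corrected V ≈ 88.8 kt → 89 kt.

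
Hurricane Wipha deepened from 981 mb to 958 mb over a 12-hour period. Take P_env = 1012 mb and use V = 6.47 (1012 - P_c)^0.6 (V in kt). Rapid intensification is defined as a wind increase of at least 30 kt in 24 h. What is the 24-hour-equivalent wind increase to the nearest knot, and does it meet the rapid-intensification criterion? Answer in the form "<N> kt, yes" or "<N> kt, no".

40 kt, yes

V₁: ΔP = 31, V ≈ 6.47 × 31^0.6 ≈ 50.78 kt.
V₂: ΔP = 54, V ≈ 6.47 × 54^0.6 ≈ 70.85 kt.
ΔV over 12 h = 20.07 kt → 24 h equivalent = 20.07 × 24/12 ≈ 40.14 kt.
40 kt ≥ 30 kt ⇒ rapid intensification.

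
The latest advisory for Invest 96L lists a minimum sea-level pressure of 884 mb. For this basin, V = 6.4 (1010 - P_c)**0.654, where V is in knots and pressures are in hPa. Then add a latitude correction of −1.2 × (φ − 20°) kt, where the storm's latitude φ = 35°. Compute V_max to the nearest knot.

ΔP = 1010 − 884 = 126 mb.
126^0.654 ≈ 23.640.
V ≈ 6.4 × 23.640 ≈ 151.3 kt.
Latitude correction: −1.2 × (35 − 20) = -18 kt.
Corrected V ≈ 133.3 kt → 133 kt.

133 kt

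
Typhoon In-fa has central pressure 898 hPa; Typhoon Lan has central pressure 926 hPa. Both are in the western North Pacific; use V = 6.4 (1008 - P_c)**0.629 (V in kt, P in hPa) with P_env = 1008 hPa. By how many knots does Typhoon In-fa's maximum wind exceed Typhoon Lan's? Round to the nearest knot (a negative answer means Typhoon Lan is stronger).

Typhoon In-fa: ΔP = 110; V ≈ 6.4 × 110^0.629 ≈ 123.09 kt.
Typhoon Lan: ΔP = 82; V ≈ 6.4 × 82^0.629 ≈ 102.32 kt.
Difference ≈ 123.09 − 102.32 = 20.77 → 21 kt.

21 kt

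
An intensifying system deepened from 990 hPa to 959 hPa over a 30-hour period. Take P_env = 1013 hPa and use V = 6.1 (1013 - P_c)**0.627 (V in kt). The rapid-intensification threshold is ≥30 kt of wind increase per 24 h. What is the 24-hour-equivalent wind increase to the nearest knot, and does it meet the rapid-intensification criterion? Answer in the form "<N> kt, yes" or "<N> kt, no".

25 kt, no

V₁: ΔP = 23, V ≈ 6.1 × 23^0.627 ≈ 43.56 kt.
V₂: ΔP = 54, V ≈ 6.1 × 54^0.627 ≈ 74.39 kt.
ΔV over 30 h = 30.83 kt → 24 h equivalent = 30.83 × 24/30 ≈ 24.66 kt.
25 kt < 30 kt ⇒ not rapid intensification.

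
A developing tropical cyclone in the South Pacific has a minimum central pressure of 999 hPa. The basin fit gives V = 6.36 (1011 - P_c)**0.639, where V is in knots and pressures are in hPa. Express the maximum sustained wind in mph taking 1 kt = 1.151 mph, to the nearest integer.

ΔP = 1011 − 999 = 12 hPa.
V ≈ 6.36 × 12^0.639 = 6.36 × 4.893 ≈ 31.121 kt.
31.121 × 1.151 ≈ 35.82 mph → 36 mph.

36 mph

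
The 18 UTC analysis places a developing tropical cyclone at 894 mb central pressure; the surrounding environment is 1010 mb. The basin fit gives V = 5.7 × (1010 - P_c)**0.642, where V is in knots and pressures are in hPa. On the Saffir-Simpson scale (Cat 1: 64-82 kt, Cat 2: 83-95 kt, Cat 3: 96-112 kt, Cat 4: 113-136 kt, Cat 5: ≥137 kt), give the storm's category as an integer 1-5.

ΔP = 1010 − 894 = 116 mb.
V ≈ 5.7 × 116^0.642 = 5.7 × 21.15 ≈ 121 kt.
121 kt falls in the Category 4 band.

4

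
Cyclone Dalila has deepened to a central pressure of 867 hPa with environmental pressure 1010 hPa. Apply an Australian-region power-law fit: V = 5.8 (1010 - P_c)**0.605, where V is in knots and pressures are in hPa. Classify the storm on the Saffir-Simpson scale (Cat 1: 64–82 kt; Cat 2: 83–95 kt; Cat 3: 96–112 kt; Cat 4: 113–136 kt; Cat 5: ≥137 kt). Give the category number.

4

ΔP = 1010 − 867 = 143 hPa.
V ≈ 5.8 × 143^0.605 = 5.8 × 20.14 ≈ 117 kt.
117 kt falls in the Category 4 band.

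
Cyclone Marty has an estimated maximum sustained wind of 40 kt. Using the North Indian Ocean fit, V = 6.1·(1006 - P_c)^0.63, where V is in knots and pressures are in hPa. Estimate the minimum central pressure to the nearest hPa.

ΔP = (V / 6.1)^(1/0.63) = (40/6.1)^1.587.
40/6.1 = 6.557; 6.557^1.587 ≈ 19.79 hPa.
P_c = 1006 − 19.79 = 986.21 ≈ 986 hPa.

986 hPa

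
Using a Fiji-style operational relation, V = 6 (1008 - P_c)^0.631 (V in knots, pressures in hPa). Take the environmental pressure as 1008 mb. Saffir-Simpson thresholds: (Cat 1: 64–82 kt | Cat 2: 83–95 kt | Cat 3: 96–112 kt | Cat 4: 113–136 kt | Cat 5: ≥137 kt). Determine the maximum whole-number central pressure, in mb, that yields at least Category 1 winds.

965 mb

Category 1 begins at V = 64 kt.
Required ΔP = (64/6)^(1/0.631) = 10.667^1.585 ≈ 42.58 mb.
P_c ≤ 1008 − 42.58 = 965.42, so the highest integer P_c is 965 mb.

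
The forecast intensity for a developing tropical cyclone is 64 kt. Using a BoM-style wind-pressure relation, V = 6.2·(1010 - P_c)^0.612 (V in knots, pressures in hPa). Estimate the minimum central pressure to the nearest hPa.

965 hPa

ΔP = (V / 6.2)^(1/0.612) = (64/6.2)^1.634.
64/6.2 = 10.323; 10.323^1.634 ≈ 45.34 hPa.
P_c = 1010 − 45.34 = 964.66 ≈ 965 hPa.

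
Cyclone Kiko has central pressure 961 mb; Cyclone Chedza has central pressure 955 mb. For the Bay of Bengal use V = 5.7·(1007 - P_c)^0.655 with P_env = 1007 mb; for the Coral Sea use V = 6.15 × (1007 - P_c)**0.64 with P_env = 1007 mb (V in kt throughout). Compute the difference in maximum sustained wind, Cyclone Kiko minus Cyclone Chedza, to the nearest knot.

-7 kt

Cyclone Kiko: ΔP = 46; V ≈ 5.7 × 46^0.655 ≈ 69.98 kt.
Cyclone Chedza: ΔP = 52; V ≈ 6.15 × 52^0.64 ≈ 77.11 kt.
Difference ≈ 69.98 − 77.11 = -7.13 → -7 kt.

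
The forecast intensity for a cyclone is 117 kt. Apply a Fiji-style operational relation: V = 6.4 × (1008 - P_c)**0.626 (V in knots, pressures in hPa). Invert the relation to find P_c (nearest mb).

904 mb

ΔP = (V / 6.4)^(1/0.626) = (117/6.4)^1.597.
117/6.4 = 18.281; 18.281^1.597 ≈ 103.75 mb.
P_c = 1008 − 103.75 = 904.25 ≈ 904 mb.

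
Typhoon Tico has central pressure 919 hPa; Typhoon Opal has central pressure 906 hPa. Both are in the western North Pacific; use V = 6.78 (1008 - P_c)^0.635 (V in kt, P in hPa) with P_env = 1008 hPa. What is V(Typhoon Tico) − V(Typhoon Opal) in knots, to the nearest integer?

-11 kt

Typhoon Tico: ΔP = 89; V ≈ 6.78 × 89^0.635 ≈ 117.24 kt.
Typhoon Opal: ΔP = 102; V ≈ 6.78 × 102^0.635 ≈ 127.85 kt.
Difference ≈ 117.24 − 127.85 = -10.61 → -11 kt.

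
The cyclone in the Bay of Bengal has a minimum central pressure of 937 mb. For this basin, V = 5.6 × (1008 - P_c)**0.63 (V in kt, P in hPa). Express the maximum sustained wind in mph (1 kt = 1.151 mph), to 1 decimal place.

94.5 mph

ΔP = 1008 − 937 = 71 mb.
V ≈ 5.6 × 71^0.63 = 5.6 × 14.665 ≈ 82.126 kt.
82.126 × 1.151 ≈ 94.53 mph → 94.5 mph.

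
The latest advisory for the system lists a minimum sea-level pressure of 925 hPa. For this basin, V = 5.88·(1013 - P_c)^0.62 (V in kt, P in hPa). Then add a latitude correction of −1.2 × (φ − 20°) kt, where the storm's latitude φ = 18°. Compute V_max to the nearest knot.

97 kt

ΔP = 1013 − 925 = 88 hPa.
88^0.62 ≈ 16.054.
V ≈ 5.88 × 16.054 ≈ 94.4 kt.
Latitude correction: −1.2 × (18 − 20) = 2.4 kt.
Corrected V ≈ 96.8 kt → 97 kt.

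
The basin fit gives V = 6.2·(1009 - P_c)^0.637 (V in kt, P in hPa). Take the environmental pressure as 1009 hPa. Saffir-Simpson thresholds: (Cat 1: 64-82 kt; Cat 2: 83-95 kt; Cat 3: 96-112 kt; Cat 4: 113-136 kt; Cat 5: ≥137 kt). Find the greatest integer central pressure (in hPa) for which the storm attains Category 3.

935 hPa

Category 3 begins at V = 96 kt.
Required ΔP = (96/6.2)^(1/0.637) = 15.484^1.570 ≈ 73.78 hPa.
P_c ≤ 1009 − 73.78 = 935.22, so the highest integer P_c is 935 hPa.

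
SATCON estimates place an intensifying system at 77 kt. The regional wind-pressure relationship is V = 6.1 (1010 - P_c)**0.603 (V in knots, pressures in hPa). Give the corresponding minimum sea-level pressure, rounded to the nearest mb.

ΔP = (V / 6.1)^(1/0.603) = (77/6.1)^1.658.
77/6.1 = 12.623; 12.623^1.658 ≈ 67.01 mb.
P_c = 1010 − 67.01 = 942.99 ≈ 943 mb.

943 mb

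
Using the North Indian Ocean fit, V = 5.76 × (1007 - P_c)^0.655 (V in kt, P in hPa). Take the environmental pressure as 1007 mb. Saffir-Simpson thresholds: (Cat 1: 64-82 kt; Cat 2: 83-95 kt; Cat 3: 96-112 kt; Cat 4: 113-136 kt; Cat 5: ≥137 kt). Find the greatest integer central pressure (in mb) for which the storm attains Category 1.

Category 1 begins at V = 64 kt.
Required ΔP = (64/5.76)^(1/0.655) = 11.111^1.527 ≈ 39.50 mb.
P_c ≤ 1007 − 39.50 = 967.50, so the highest integer P_c is 967 mb.

967 mb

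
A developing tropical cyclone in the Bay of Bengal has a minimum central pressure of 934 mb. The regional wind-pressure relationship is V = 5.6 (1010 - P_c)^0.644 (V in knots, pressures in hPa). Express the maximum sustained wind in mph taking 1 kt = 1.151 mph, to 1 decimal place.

104.8 mph

ΔP = 1010 − 934 = 76 mb.
V ≈ 5.6 × 76^0.644 = 5.6 × 16.265 ≈ 91.082 kt.
91.082 × 1.151 ≈ 104.84 mph → 104.8 mph.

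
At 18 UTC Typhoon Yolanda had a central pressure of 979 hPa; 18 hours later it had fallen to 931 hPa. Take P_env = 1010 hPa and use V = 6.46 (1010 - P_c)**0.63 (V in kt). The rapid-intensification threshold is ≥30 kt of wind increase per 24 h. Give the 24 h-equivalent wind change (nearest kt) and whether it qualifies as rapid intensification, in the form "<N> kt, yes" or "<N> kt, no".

60 kt, yes

V₁: ΔP = 31, V ≈ 6.46 × 31^0.63 ≈ 56.21 kt.
V₂: ΔP = 79, V ≈ 6.46 × 79^0.63 ≈ 101.33 kt.
ΔV over 18 h = 45.12 kt → 24 h equivalent = 45.12 × 24/18 ≈ 60.16 kt.
60 kt ≥ 30 kt ⇒ rapid intensification.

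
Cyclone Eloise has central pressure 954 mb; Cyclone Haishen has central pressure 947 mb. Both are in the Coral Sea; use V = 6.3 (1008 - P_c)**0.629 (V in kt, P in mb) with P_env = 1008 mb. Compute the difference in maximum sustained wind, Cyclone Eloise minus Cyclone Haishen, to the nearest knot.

Cyclone Eloise: ΔP = 54; V ≈ 6.3 × 54^0.629 ≈ 77.45 kt.
Cyclone Haishen: ΔP = 61; V ≈ 6.3 × 61^0.629 ≈ 83.62 kt.
Difference ≈ 77.45 − 83.62 = -6.17 → -6 kt.

-6 kt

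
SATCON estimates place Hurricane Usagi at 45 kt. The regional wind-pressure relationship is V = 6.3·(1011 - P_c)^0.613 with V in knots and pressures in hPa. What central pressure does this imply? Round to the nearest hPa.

ΔP = (V / 6.3)^(1/0.613) = (45/6.3)^1.631.
45/6.3 = 7.143; 7.143^1.631 ≈ 24.71 hPa.
P_c = 1011 − 24.71 = 986.29 ≈ 986 hPa.

986 hPa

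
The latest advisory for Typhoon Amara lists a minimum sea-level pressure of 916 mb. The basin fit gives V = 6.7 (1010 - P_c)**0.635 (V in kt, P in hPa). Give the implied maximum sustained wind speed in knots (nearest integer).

ΔP = 1010 − 916 = 94 mb.
94^0.635 ≈ 17.903.
V ≈ 6.7 × 17.903 ≈ 120.0 kt.

120 kt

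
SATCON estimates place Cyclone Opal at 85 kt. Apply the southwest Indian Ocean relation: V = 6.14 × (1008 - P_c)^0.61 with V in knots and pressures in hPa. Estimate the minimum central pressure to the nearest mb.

ΔP = (V / 6.14)^(1/0.61) = (85/6.14)^1.639.
85/6.14 = 13.844; 13.844^1.639 ≈ 74.29 mb.
P_c = 1008 − 74.29 = 933.71 ≈ 934 mb.

934 mb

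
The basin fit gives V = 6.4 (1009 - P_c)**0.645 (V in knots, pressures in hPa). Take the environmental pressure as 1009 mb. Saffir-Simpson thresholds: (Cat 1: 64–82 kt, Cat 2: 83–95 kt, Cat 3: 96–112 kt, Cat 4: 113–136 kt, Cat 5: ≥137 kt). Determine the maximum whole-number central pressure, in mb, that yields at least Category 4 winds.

923 mb

Category 4 begins at V = 113 kt.
Required ΔP = (113/6.4)^(1/0.645) = 17.656^1.550 ≈ 85.74 mb.
P_c ≤ 1009 − 85.74 = 923.26, so the highest integer P_c is 923 mb.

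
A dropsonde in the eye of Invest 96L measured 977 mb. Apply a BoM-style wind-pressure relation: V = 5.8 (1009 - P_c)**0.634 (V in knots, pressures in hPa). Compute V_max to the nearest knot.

52 kt

ΔP = 1009 − 977 = 32 mb.
32^0.634 ≈ 9.000.
V ≈ 5.8 × 9.000 ≈ 52.2 kt.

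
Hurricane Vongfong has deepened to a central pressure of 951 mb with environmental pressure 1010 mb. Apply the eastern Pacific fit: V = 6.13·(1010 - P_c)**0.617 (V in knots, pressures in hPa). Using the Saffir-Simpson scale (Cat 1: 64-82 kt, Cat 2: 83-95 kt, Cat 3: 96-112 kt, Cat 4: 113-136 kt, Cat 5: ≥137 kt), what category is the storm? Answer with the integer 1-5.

ΔP = 1010 − 951 = 59 mb.
V ≈ 6.13 × 59^0.617 = 6.13 × 12.38 ≈ 76 kt.
76 kt falls in the Category 1 band.

1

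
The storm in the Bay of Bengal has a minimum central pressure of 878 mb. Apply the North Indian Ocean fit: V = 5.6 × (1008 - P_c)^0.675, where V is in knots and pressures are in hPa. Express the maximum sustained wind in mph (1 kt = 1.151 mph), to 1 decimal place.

ΔP = 1008 − 878 = 130 mb.
V ≈ 5.6 × 130^0.675 = 5.6 × 26.725 ≈ 149.658 kt.
149.658 × 1.151 ≈ 172.26 mph → 172.3 mph.

172.3 mph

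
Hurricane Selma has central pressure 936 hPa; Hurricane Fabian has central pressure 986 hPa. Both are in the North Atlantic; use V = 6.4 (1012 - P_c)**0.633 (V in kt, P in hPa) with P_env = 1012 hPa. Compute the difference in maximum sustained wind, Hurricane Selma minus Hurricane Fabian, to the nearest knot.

49 kt

Hurricane Selma: ΔP = 76; V ≈ 6.4 × 76^0.633 ≈ 99.25 kt.
Hurricane Fabian: ΔP = 26; V ≈ 6.4 × 26^0.633 ≈ 50.33 kt.
Difference ≈ 99.25 − 50.33 = 48.92 → 49 kt.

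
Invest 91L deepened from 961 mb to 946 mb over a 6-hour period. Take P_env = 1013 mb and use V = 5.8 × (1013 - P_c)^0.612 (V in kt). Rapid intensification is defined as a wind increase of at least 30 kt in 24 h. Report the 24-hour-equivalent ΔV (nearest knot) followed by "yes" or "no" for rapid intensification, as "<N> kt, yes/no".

V₁: ΔP = 52, V ≈ 5.8 × 52^0.612 ≈ 65.11 kt.
V₂: ΔP = 67, V ≈ 5.8 × 67^0.612 ≈ 76.03 kt.
ΔV over 6 h = 10.92 kt → 24 h equivalent = 10.92 × 24/6 ≈ 43.68 kt.
44 kt ≥ 30 kt ⇒ rapid intensification.

44 kt, yes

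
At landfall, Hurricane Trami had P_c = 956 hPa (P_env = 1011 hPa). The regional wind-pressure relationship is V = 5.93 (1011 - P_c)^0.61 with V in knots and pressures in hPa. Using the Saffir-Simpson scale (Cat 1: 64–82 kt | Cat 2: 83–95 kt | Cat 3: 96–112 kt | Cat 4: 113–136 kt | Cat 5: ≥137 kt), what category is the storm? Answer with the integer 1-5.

ΔP = 1011 − 956 = 55 hPa.
V ≈ 5.93 × 55^0.61 = 5.93 × 11.52 ≈ 68 kt.
68 kt falls in the Category 1 band.

1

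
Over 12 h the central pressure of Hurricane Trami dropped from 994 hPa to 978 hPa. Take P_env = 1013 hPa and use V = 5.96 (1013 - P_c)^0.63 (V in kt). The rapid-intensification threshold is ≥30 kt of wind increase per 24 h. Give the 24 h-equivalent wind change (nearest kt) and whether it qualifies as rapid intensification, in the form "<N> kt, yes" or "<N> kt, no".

V₁: ΔP = 19, V ≈ 5.96 × 19^0.63 ≈ 38.09 kt.
V₂: ΔP = 35, V ≈ 5.96 × 35^0.63 ≈ 55.98 kt.
ΔV over 12 h = 17.89 kt → 24 h equivalent = 17.89 × 24/12 ≈ 35.78 kt.
36 kt ≥ 30 kt ⇒ rapid intensification.

36 kt, yes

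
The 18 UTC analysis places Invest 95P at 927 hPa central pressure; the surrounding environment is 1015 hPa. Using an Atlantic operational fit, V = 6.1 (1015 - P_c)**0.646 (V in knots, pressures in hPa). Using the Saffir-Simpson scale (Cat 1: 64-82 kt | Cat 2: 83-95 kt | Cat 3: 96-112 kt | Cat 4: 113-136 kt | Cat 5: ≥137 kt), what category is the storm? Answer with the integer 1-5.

3

ΔP = 1015 − 927 = 88 hPa.
V ≈ 6.1 × 88^0.646 = 6.1 × 18.04 ≈ 110 kt.
110 kt falls in the Category 3 band.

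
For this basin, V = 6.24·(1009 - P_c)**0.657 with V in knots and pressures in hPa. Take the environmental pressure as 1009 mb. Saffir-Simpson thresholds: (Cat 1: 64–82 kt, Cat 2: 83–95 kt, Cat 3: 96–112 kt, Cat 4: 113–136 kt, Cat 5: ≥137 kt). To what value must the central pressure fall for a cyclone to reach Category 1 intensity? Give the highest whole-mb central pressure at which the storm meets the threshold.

974 mb

Category 1 begins at V = 64 kt.
Required ΔP = (64/6.24)^(1/0.657) = 10.256^1.522 ≈ 34.58 mb.
P_c ≤ 1009 − 34.58 = 974.42, so the highest integer P_c is 974 mb.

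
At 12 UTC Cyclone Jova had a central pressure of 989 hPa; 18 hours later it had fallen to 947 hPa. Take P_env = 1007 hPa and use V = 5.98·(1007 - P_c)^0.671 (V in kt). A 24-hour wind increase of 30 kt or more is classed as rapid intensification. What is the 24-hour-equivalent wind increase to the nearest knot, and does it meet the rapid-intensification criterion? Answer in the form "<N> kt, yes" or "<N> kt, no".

69 kt, yes

V₁: ΔP = 18, V ≈ 5.98 × 18^0.671 ≈ 41.59 kt.
V₂: ΔP = 60, V ≈ 5.98 × 60^0.671 ≈ 93.29 kt.
ΔV over 18 h = 51.70 kt → 24 h equivalent = 51.70 × 24/18 ≈ 68.93 kt.
69 kt ≥ 30 kt ⇒ rapid intensification.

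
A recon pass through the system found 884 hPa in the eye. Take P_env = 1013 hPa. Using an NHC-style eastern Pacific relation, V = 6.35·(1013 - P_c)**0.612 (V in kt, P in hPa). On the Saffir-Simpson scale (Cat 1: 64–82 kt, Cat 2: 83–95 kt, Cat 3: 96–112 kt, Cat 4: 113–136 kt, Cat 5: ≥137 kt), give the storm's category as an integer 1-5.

ΔP = 1013 − 884 = 129 hPa.
V ≈ 6.35 × 129^0.612 = 6.35 × 19.57 ≈ 124 kt.
124 kt falls in the Category 4 band.

4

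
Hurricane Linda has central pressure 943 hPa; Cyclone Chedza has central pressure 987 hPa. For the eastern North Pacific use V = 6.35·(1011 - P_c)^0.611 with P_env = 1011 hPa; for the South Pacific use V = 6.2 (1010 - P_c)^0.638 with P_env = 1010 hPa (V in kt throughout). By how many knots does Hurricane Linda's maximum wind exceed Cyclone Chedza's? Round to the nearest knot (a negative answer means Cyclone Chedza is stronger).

38 kt

Hurricane Linda: ΔP = 68; V ≈ 6.35 × 68^0.611 ≈ 83.64 kt.
Cyclone Chedza: ΔP = 23; V ≈ 6.2 × 23^0.638 ≈ 45.83 kt.
Difference ≈ 83.64 − 45.83 = 37.81 → 38 kt.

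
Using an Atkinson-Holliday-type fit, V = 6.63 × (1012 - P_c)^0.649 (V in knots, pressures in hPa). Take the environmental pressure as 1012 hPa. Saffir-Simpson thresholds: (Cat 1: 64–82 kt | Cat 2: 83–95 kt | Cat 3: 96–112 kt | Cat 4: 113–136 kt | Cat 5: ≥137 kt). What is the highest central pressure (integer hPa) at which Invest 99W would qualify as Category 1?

979 hPa

Category 1 begins at V = 64 kt.
Required ΔP = (64/6.63)^(1/0.649) = 9.653^1.541 ≈ 32.90 hPa.
P_c ≤ 1012 − 32.90 = 979.10, so the highest integer P_c is 979 hPa.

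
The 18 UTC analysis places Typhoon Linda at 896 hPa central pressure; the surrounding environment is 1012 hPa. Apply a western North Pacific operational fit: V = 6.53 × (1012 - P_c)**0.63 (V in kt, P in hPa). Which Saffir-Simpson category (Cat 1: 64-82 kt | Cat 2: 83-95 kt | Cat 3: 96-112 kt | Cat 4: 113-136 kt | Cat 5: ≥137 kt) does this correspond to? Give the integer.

ΔP = 1012 − 896 = 116 hPa.
V ≈ 6.53 × 116^0.63 = 6.53 × 19.98 ≈ 130 kt.
130 kt falls in the Category 4 band.

4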